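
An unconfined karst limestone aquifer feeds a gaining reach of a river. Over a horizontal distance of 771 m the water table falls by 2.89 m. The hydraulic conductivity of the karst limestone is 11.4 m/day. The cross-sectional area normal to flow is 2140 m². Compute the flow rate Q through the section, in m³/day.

91.4

Hydraulic gradient i = Δh / L = 2.89 / 771 = 0.003748.
Darcy's law: Q = K · A · i = 11.40 × 2140 × 0.003748 = 91.45 m³/day.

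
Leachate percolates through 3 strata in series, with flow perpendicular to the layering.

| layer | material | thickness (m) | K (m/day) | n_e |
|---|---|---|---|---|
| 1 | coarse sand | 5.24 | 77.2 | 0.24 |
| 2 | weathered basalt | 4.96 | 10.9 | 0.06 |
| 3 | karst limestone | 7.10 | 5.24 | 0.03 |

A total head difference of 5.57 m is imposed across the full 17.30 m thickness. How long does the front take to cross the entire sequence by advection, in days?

With flow normal to the layers, continuity requires the same specific discharge q through every layer.
Σ(b_i/K_i) = 5.24/77.2 + 4.96/10.9 + 7.10/5.24 = 1.878 d.
q = Δh / Σ(b_i/K_i) = 5.57 / 1.878 = 2.966 m/day.
In each layer the seepage velocity is v_i = q/n_i, so the layer transit time is t_i = b_i·n_i / q:
  layer 1 (coarse sand): t_1 = 5.24 × 0.24 / 2.966 = 0.4240 d
  layer 2 (weathered basalt): t_2 = 4.96 × 0.06 / 2.966 = 0.1003 d
  layer 3 (karst limestone): t_3 = 7.10 × 0.03 / 2.966 = 0.07181 d
Total t = Σ t_i = 0.5961 days.

0.596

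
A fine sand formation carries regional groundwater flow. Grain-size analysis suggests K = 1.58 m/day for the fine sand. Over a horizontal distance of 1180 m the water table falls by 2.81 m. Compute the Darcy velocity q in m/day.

0.00376

Hydraulic gradient i = Δh / L = 2.81 / 1180 = 0.002381.
Specific discharge q = K · i = 1.580 × 0.002381 = 0.003763 m/day.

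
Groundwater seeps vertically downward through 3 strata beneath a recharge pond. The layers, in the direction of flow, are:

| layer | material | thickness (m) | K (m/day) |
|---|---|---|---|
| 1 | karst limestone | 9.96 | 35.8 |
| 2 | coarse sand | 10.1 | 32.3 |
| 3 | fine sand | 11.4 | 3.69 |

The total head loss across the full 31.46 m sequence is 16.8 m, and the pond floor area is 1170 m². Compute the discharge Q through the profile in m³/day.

Flow is perpendicular to layering, so the layers act in series and the equivalent K is the thickness-weighted harmonic mean.
Total thickness L = 9.96 + 10.1 + 11.4 = 31.46 m.
Σ(b_i/K_i) = 9.96/35.8 + 10.1/32.3 + 11.4/3.69 = 3.680 d.
K_eq = L / Σ(b_i/K_i) = 31.46 / 3.680 = 8.548 m/day.
Q = K_eq · A · (Δh/L) = 8.548 × 1170 × (16.8/31.46) = 5341 m³/day.

5340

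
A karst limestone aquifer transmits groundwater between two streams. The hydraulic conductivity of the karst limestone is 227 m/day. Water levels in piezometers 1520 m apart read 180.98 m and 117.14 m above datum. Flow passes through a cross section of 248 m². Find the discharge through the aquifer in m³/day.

Hydraulic gradient i = (180.98 − 117.14) / 1520 = 63.84 / 1520 = 0.04200.
Darcy's law: Q = K · A · i = 227.0 × 248.0 × 0.04200 = 2364 m³/day.

2360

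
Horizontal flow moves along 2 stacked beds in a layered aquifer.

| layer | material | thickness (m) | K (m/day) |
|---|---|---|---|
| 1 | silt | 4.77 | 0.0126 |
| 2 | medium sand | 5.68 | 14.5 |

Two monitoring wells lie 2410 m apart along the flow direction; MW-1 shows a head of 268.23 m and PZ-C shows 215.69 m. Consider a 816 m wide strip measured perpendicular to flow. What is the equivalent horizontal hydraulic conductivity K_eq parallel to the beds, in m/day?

7.89

Flow is parallel to layering, so each bed carries its own Darcy discharge and the transmissivities add.
Σ(K_i·b_i) = 0.0126×4.77 + 14.5×5.68 = 82.42 m²/day.
Total thickness b = 10.45 m, so K_eq = Σ(K_i·b_i)/b = 7.887 m/day.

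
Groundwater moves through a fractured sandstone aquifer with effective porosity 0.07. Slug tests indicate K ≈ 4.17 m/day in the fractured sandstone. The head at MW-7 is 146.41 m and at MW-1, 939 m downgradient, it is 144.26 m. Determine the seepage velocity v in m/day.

0.136

Hydraulic gradient i = (146.41 − 144.26) / 939 = 2.15 / 939 = 0.002290.
Darcy flux q = K · i = 4.170 × 0.002290 = 0.009548 m/day.
Seepage velocity v = q / n_e = 0.009548 / 0.07 = 0.1364 m/day.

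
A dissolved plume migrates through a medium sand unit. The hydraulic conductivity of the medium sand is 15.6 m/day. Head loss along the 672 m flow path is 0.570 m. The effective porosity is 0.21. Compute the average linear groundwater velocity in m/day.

0.0630

Hydraulic gradient i = Δh / L = 0.570 / 672 = 0.0008482.
Darcy flux q = K · i = 15.60 × 0.0008482 = 0.01323 m/day.
Seepage velocity v = q / n_e = 0.01323 / 0.21 = 0.06301 m/day.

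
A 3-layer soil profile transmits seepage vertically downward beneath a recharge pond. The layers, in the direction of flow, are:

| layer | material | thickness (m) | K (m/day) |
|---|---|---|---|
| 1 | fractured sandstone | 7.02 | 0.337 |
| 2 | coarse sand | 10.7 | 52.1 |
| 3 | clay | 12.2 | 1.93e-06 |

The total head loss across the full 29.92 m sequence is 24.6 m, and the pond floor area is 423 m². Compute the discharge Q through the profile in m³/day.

Flow is perpendicular to layering, so the layers act in series and the equivalent K is the thickness-weighted harmonic mean.
Total thickness L = 7.02 + 10.7 + 12.2 = 29.92 m.
Σ(b_i/K_i) = 7.02/0.337 + 10.7/52.1 + 12.2/1.93e-06 = 6.321e+06 d.
K_eq = L / Σ(b_i/K_i) = 29.92 / 6.321e+06 = 4.733e-06 m/day.
Q = K_eq · A · (Δh/L) = 4.733e-06 × 423 × (24.6/29.92) = 0.001646 m³/day.

0.00165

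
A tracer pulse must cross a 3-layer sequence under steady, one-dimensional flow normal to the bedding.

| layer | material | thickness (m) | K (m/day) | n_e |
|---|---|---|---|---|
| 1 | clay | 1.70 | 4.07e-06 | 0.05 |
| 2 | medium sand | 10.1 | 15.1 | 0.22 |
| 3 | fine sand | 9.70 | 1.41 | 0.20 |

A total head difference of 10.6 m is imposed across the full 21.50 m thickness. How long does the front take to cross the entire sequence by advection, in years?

With flow normal to the layers, continuity requires the same specific discharge q through every layer.
Σ(b_i/K_i) = 1.70/4.07e-06 + 10.1/15.1 + 9.70/1.41 = 4.177e+05 d.
q = Δh / Σ(b_i/K_i) = 10.6 / 4.177e+05 = 2.538e-05 m/day.
In each layer the seepage velocity is v_i = q/n_i, so the layer transit time is t_i = b_i·n_i / q:
  layer 1 (clay): t_1 = 1.70 × 0.05 / 2.538e-05 = 3349 d
  layer 2 (medium sand): t_2 = 10.1 × 0.22 / 2.538e-05 = 87559 d
  layer 3 (fine sand): t_3 = 9.70 × 0.20 / 2.538e-05 = 76447 d
Total t = Σ t_i = 1.674e+05 days = 458.2 years.

458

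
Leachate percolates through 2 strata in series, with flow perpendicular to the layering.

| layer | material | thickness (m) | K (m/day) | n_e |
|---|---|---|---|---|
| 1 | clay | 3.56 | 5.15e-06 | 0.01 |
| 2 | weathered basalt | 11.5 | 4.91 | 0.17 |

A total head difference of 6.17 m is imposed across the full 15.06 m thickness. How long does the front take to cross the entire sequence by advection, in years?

611

With flow normal to the layers, continuity requires the same specific discharge q through every layer.
Σ(b_i/K_i) = 3.56/5.15e-06 + 11.5/4.91 = 6.913e+05 d.
q = Δh / Σ(b_i/K_i) = 6.17 / 6.913e+05 = 8.926e-06 m/day.
In each layer the seepage velocity is v_i = q/n_i, so the layer transit time is t_i = b_i·n_i / q:
  layer 1 (clay): t_1 = 3.56 × 0.01 / 8.926e-06 = 3988 d
  layer 2 (weathered basalt): t_2 = 11.5 × 0.17 / 8.926e-06 = 2.190e+05 d
Total t = Σ t_i = 2.230e+05 days = 610.6 years.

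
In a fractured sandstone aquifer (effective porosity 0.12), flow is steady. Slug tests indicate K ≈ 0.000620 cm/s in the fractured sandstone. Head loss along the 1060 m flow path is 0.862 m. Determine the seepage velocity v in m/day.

0.00363

Convert K: 0.000620 cm/s × 864 = 0.5357 m/day.
Hydraulic gradient i = Δh / L = 0.862 / 1060 = 0.0008132.
Darcy flux q = K · i = 0.5357 × 0.0008132 = 0.0004356 m/day.
Seepage velocity v = q / n_e = 0.0004356 / 0.12 = 0.003630 m/day.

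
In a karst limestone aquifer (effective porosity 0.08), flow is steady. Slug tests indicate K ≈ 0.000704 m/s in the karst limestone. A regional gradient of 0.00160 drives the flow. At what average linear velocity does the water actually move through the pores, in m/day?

Convert K: 0.000704 m/s × 86400 = 60.83 m/day.
Hydraulic gradient i = 0.00160.
Darcy flux q = K · i = 60.83 × 0.001600 = 0.09732 m/day.
Seepage velocity v = q / n_e = 0.09732 / 0.08 = 1.217 m/day.

1.22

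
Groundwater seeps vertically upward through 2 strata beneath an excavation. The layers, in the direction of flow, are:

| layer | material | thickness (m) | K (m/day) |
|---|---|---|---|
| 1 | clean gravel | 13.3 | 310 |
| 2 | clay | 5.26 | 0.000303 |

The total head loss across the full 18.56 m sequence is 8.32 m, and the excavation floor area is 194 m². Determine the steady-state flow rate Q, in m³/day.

Flow is perpendicular to layering, so the layers act in series and the equivalent K is the thickness-weighted harmonic mean.
Total thickness L = 13.3 + 5.26 = 18.56 m.
Σ(b_i/K_i) = 13.3/310 + 5.26/0.000303 = 17360 d.
K_eq = L / Σ(b_i/K_i) = 18.56 / 17360 = 0.001069 m/day.
Q = K_eq · A · (Δh/L) = 0.001069 × 194 × (8.32/18.56) = 0.09298 m³/day.

0.0930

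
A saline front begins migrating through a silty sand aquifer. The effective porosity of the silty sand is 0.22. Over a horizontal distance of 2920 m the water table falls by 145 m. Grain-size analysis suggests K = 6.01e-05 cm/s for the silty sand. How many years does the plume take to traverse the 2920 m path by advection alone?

682

Convert K: 6.01e-05 cm/s × 864 = 0.05193 m/day.
Hydraulic gradient i = Δh / L = 145 / 2920 = 0.04966.
Darcy flux q = K · i = 0.05193 × 0.04966 = 0.002579 m/day.
Seepage velocity v = q / n_e = 0.002579 / 0.22 = 0.01172 m/day.
Travel time t = L / v = 2920 / 0.01172 = 2.491e+05 days = 682.1 years.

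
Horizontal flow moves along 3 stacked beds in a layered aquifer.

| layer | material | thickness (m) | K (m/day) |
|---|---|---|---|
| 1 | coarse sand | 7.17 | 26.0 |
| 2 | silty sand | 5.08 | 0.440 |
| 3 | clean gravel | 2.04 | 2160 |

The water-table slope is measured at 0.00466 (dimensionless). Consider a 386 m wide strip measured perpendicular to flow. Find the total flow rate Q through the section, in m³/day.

8270

Flow is parallel to layering, so each bed carries its own Darcy discharge and the transmissivities add.
Σ(K_i·b_i) = 26.0×7.17 + 0.440×5.08 + 2160×2.04 = 4595 m²/day.
Hydraulic gradient i = 0.00466.
Q = Σ(K_i·b_i) · W · i = 4595 × 386 × 0.004660 = 8265 m³/day.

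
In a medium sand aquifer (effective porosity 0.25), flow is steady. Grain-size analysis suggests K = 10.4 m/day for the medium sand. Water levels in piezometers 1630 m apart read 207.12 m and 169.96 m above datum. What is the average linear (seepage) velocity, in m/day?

Hydraulic gradient i = (207.12 − 169.96) / 1630 = 37.16 / 1630 = 0.02280.
Darcy flux q = K · i = 10.40 × 0.02280 = 0.2371 m/day.
Seepage velocity v = q / n_e = 0.2371 / 0.25 = 0.9484 m/day.

0.948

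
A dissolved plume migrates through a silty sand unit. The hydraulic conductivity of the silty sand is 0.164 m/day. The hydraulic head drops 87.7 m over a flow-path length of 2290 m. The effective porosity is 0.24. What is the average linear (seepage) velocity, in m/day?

Hydraulic gradient i = Δh / L = 87.7 / 2290 = 0.03830.
Darcy flux q = K · i = 0.1640 × 0.03830 = 0.006281 m/day.
Seepage velocity v = q / n_e = 0.006281 / 0.24 = 0.02617 m/day.

0.0262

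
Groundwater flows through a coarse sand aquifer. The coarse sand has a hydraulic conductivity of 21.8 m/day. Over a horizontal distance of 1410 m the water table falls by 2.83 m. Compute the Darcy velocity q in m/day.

Hydraulic gradient i = Δh / L = 2.83 / 1410 = 0.002007.
Specific discharge q = K · i = 21.80 × 0.002007 = 0.04375 m/day.

0.0438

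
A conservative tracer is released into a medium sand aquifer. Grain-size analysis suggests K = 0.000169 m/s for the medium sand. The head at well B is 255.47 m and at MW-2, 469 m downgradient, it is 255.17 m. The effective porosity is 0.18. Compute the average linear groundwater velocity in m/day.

0.0519

Convert K: 0.000169 m/s × 86400 = 14.60 m/day.
Hydraulic gradient i = (255.47 − 255.17) / 469 = 0.3 / 469 = 0.0006397.
Darcy flux q = K · i = 14.60 × 0.0006397 = 0.009340 m/day.
Seepage velocity v = q / n_e = 0.009340 / 0.18 = 0.05189 m/day.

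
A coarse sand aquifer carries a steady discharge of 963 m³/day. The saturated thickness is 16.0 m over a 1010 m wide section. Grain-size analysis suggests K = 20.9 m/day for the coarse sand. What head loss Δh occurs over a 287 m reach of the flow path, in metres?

0.818

Cross-sectional area A = 1010 × 16.0 = 16160 m².
From Q = K·A·i, i = Q / (K·A) = 963 / (20.90 × 16160) = 0.002851.
Head loss Δh = i · L = 0.002851 × 287 = 0.8183 m.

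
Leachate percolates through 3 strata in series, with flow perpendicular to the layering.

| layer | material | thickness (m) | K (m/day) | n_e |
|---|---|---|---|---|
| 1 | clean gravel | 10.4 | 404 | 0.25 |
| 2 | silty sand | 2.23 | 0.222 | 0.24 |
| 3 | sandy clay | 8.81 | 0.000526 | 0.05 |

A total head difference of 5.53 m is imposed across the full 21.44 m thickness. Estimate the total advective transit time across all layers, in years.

With flow normal to the layers, continuity requires the same specific discharge q through every layer.
Σ(b_i/K_i) = 10.4/404 + 2.23/0.222 + 8.81/0.000526 = 16759 d.
q = Δh / Σ(b_i/K_i) = 5.53 / 16759 = 0.0003300 m/day.
In each layer the seepage velocity is v_i = q/n_i, so the layer transit time is t_i = b_i·n_i / q:
  layer 1 (clean gravel): t_1 = 10.4 × 0.25 / 0.0003300 = 7880 d
  layer 2 (silty sand): t_2 = 2.23 × 0.24 / 0.0003300 = 1622 d
  layer 3 (sandy clay): t_3 = 8.81 × 0.05 / 0.0003300 = 1335 d
Total t = Σ t_i = 10836 days = 29.67 years.

29.7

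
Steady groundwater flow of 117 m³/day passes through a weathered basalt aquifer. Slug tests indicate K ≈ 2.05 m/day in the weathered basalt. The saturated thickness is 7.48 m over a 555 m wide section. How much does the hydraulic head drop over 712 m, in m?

Cross-sectional area A = 555 × 7.48 = 4151 m².
From Q = K·A·i, i = Q / (K·A) = 117 / (2.050 × 4151) = 0.01375.
Head loss Δh = i · L = 0.01375 × 712 = 9.789 m.

9.79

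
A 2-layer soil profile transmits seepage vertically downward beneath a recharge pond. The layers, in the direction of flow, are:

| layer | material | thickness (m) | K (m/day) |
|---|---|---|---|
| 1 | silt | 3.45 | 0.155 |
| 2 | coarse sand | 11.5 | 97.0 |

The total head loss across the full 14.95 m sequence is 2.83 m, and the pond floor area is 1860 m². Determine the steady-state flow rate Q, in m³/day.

235

Flow is perpendicular to layering, so the layers act in series and the equivalent K is the thickness-weighted harmonic mean.
Total thickness L = 3.45 + 11.5 = 14.95 m.
Σ(b_i/K_i) = 3.45/0.155 + 11.5/97.0 = 22.38 d.
K_eq = L / Σ(b_i/K_i) = 14.95 / 22.38 = 0.6681 m/day.
Q = K_eq · A · (Δh/L) = 0.6681 × 1860 × (2.83/14.95) = 235.2 m³/day.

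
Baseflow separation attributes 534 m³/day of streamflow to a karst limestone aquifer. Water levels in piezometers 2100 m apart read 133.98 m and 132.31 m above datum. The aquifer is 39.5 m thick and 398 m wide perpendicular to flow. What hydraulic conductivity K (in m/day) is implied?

Cross-sectional area A = 398 × 39.5 = 15721 m².
Hydraulic gradient i = (133.98 − 132.31) / 2100 = 1.67 / 2100 = 0.0007952.
From Q = K·A·i, K = Q / (A·i) = 534 / (15721 × 0.0007952) = 42.71 m/day.

42.7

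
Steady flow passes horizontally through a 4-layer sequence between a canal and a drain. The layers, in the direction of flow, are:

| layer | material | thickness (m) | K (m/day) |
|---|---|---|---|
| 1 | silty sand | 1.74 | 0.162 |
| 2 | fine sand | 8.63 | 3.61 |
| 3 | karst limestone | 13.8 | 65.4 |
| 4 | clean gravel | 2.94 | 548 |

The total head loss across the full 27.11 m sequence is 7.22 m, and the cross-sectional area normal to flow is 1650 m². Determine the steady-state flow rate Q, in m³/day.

893

Flow is perpendicular to layering, so the layers act in series and the equivalent K is the thickness-weighted harmonic mean.
Total thickness L = 1.74 + 8.63 + 13.8 + 2.94 = 27.11 m.
Σ(b_i/K_i) = 1.74/0.162 + 8.63/3.61 + 13.8/65.4 + 2.94/548 = 13.35 d.
K_eq = L / Σ(b_i/K_i) = 27.11 / 13.35 = 2.031 m/day.
Q = K_eq · A · (Δh/L) = 2.031 × 1650 × (7.22/27.11) = 892.5 m³/day.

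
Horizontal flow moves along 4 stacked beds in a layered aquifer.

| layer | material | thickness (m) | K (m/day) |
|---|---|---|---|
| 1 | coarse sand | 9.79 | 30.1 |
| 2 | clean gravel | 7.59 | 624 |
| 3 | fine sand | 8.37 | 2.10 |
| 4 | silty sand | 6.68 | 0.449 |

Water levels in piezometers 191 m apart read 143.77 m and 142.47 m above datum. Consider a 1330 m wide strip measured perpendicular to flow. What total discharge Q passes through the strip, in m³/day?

45700

Flow is parallel to layering, so each bed carries its own Darcy discharge and the transmissivities add.
Σ(K_i·b_i) = 30.1×9.79 + 624×7.59 + 2.10×8.37 + 0.449×6.68 = 5051 m²/day.
Hydraulic gradient i = (143.77 − 142.47) / 191 = 1.3 / 191 = 0.006806.
Q = Σ(K_i·b_i) · W · i = 5051 × 1330 × 0.006806 = 45727 m³/day.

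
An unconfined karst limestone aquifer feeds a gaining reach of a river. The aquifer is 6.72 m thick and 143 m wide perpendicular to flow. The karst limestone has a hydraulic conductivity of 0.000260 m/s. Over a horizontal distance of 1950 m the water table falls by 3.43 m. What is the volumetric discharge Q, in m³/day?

Convert K: 0.000260 m/s × 86400 = 22.46 m/day.
Cross-sectional area A = 143 × 6.72 = 961.0 m².
Hydraulic gradient i = Δh / L = 3.43 / 1950 = 0.001759.
Darcy's law: Q = K · A · i = 22.46 × 961.0 × 0.001759 = 37.97 m³/day.

38.0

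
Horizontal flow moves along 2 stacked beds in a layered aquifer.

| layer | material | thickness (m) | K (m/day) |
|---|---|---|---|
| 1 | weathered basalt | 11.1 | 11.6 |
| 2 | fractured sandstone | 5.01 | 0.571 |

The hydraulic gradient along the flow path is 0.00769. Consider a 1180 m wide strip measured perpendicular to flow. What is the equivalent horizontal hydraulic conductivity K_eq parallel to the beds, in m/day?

Flow is parallel to layering, so each bed carries its own Darcy discharge and the transmissivities add.
Σ(K_i·b_i) = 11.6×11.1 + 0.571×5.01 = 131.6 m²/day.
Total thickness b = 16.11 m, so K_eq = Σ(K_i·b_i)/b = 8.170 m/day.

8.17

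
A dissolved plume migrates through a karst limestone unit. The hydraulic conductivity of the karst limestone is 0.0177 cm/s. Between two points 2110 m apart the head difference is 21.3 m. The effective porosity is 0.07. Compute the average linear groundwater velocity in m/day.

Convert K: 0.0177 cm/s × 864 = 15.29 m/day.
Hydraulic gradient i = Δh / L = 21.3 / 2110 = 0.01009.
Darcy flux q = K · i = 15.29 × 0.01009 = 0.1544 m/day.
Seepage velocity v = q / n_e = 0.1544 / 0.07 = 2.205 m/day.

2.21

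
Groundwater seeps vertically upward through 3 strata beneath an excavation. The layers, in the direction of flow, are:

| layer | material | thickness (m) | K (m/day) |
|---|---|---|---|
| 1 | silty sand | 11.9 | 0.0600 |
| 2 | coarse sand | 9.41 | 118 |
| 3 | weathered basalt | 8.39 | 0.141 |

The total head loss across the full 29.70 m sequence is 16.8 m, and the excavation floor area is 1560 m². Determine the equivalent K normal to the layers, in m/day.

Flow is perpendicular to layering, so the layers act in series and the equivalent K is the thickness-weighted harmonic mean.
Total thickness L = 11.9 + 9.41 + 8.39 = 29.70 m.
Σ(b_i/K_i) = 11.9/0.0600 + 9.41/118 + 8.39/0.141 = 257.9 d.
K_eq = L / Σ(b_i/K_i) = 29.70 / 257.9 = 0.1152 m/day.

0.115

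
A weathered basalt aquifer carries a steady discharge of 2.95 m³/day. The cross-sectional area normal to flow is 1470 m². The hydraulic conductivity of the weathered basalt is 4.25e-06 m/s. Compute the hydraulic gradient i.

0.00547

Convert K: 4.25e-06 m/s × 86400 = 0.3672 m/day.
From Q = K·A·i, i = Q / (K·A) = 2.95 / (0.3672 × 1470) = 0.005465.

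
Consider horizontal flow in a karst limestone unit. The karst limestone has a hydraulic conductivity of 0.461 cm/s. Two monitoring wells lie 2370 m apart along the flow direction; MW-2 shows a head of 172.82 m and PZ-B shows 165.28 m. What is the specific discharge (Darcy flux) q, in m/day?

Convert K: 0.461 cm/s × 864 = 398.3 m/day.
Hydraulic gradient i = (172.82 − 165.28) / 2370 = 7.54 / 2370 = 0.003181.
Specific discharge q = K · i = 398.3 × 0.003181 = 1.267 m/day.

1.27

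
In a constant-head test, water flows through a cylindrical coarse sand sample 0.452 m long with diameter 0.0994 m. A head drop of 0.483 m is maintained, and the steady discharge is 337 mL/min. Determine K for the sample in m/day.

Cross-sectional area A = π·(d/2)² = π × (0.0994/2)² = 0.007760 m².
Convert discharge: 337 mL/min = 5.617e-06 m³/s.
Darcy's law rearranged: K = Q·L / (A·Δh) = 5.617e-06 × 0.452 / (0.007760 × 0.483) = 0.0006773 m/s = 58.52 m/day.

58.5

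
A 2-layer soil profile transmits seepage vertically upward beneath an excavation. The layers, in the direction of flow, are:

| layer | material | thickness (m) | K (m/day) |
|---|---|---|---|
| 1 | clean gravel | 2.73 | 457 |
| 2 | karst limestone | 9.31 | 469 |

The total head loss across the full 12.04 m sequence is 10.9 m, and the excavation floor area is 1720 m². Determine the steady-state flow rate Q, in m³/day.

Flow is perpendicular to layering, so the layers act in series and the equivalent K is the thickness-weighted harmonic mean.
Total thickness L = 2.73 + 9.31 = 12.04 m.
Σ(b_i/K_i) = 2.73/457 + 9.31/469 = 0.02582 d.
K_eq = L / Σ(b_i/K_i) = 12.04 / 0.02582 = 466.2 m/day.
Q = K_eq · A · (Δh/L) = 466.2 × 1720 × (10.9/12.04) = 7.260e+05 m³/day.

726000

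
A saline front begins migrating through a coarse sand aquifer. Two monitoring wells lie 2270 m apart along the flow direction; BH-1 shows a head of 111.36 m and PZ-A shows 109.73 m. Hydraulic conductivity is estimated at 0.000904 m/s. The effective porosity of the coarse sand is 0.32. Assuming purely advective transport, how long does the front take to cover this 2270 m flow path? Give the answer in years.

35.5

Convert K: 0.000904 m/s × 86400 = 78.11 m/day.
Hydraulic gradient i = (111.36 − 109.73) / 2270 = 1.63 / 2270 = 0.0007181.
Darcy flux q = K · i = 78.11 × 0.0007181 = 0.05608 m/day.
Seepage velocity v = q / n_e = 0.05608 / 0.32 = 0.1753 m/day.
Travel time t = L / v = 2270 / 0.1753 = 12952 days = 35.46 years.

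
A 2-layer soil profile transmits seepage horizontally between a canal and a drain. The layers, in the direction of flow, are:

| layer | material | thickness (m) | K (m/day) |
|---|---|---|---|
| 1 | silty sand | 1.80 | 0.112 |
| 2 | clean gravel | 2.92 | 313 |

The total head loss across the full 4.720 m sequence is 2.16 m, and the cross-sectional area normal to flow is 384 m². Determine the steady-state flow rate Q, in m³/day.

51.6

Flow is perpendicular to layering, so the layers act in series and the equivalent K is the thickness-weighted harmonic mean.
Total thickness L = 1.80 + 2.92 = 4.720 m.
Σ(b_i/K_i) = 1.80/0.112 + 2.92/313 = 16.08 d.
K_eq = L / Σ(b_i/K_i) = 4.720 / 16.08 = 0.2935 m/day.
Q = K_eq · A · (Δh/L) = 0.2935 × 384 × (2.16/4.720) = 51.58 m³/day.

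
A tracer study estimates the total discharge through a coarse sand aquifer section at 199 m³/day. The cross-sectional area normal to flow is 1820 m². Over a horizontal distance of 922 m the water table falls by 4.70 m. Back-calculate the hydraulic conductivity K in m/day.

21.4

Hydraulic gradient i = Δh / L = 4.70 / 922 = 0.005098.
From Q = K·A·i, K = Q / (A·i) = 199 / (1820 × 0.005098) = 21.45 m/day.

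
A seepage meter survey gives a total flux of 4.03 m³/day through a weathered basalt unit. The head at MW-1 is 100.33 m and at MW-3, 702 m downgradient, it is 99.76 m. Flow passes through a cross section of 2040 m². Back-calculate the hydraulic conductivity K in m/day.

Hydraulic gradient i = (100.33 − 99.76) / 702 = 0.57 / 702 = 0.0008120.
From Q = K·A·i, K = Q / (A·i) = 4.03 / (2040 × 0.0008120) = 2.433 m/day.

2.43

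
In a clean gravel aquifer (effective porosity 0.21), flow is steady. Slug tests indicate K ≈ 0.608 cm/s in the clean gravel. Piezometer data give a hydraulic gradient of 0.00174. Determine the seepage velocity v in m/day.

4.35

Convert K: 0.608 cm/s × 864 = 525.3 m/day.
Hydraulic gradient i = 0.00174.
Darcy flux q = K · i = 525.3 × 0.001740 = 0.9140 m/day.
Seepage velocity v = q / n_e = 0.9140 / 0.21 = 4.353 m/day.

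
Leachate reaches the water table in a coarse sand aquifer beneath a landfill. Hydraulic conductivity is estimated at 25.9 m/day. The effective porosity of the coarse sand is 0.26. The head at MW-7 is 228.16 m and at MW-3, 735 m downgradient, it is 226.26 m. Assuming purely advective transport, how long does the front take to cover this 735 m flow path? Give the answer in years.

7.81

Hydraulic gradient i = (228.16 − 226.26) / 735 = 1.9 / 735 = 0.002585.
Darcy flux q = K · i = 25.90 × 0.002585 = 0.06695 m/day.
Seepage velocity v = q / n_e = 0.06695 / 0.26 = 0.2575 m/day.
Travel time t = L / v = 735 / 0.2575 = 2854 days = 7.815 years.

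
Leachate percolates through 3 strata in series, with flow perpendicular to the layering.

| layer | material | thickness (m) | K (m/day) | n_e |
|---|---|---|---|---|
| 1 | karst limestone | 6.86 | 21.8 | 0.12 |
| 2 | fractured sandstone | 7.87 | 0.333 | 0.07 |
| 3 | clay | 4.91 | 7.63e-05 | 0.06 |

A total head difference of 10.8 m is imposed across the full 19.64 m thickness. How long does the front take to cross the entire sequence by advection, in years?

27.2

With flow normal to the layers, continuity requires the same specific discharge q through every layer.
Σ(b_i/K_i) = 6.86/21.8 + 7.87/0.333 + 4.91/7.63e-05 = 64375 d.
q = Δh / Σ(b_i/K_i) = 10.8 / 64375 = 0.0001678 m/day.
In each layer the seepage velocity is v_i = q/n_i, so the layer transit time is t_i = b_i·n_i / q:
  layer 1 (karst limestone): t_1 = 6.86 × 0.12 / 0.0001678 = 4907 d
  layer 2 (fractured sandstone): t_2 = 7.87 × 0.07 / 0.0001678 = 3284 d
  layer 3 (clay): t_3 = 4.91 × 0.06 / 0.0001678 = 1756 d
Total t = Σ t_i = 9947 days = 27.23 years.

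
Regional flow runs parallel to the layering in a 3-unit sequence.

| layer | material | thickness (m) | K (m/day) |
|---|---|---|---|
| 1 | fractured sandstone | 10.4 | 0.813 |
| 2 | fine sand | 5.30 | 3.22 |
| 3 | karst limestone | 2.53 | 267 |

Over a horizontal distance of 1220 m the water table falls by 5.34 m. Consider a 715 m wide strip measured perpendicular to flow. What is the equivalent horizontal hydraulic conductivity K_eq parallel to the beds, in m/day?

Flow is parallel to layering, so each bed carries its own Darcy discharge and the transmissivities add.
Σ(K_i·b_i) = 0.813×10.4 + 3.22×5.30 + 267×2.53 = 701.0 m²/day.
Total thickness b = 18.23 m, so K_eq = Σ(K_i·b_i)/b = 38.45 m/day.

38.5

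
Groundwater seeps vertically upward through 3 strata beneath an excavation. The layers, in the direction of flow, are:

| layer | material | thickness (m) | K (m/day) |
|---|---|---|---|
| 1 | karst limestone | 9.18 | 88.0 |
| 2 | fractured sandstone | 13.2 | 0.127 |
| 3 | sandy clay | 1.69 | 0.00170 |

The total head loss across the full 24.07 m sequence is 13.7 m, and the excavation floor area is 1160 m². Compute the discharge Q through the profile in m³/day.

Flow is perpendicular to layering, so the layers act in series and the equivalent K is the thickness-weighted harmonic mean.
Total thickness L = 9.18 + 13.2 + 1.69 = 24.07 m.
Σ(b_i/K_i) = 9.18/88.0 + 13.2/0.127 + 1.69/0.00170 = 1098 d.
K_eq = L / Σ(b_i/K_i) = 24.07 / 1098 = 0.02192 m/day.
Q = K_eq · A · (Δh/L) = 0.02192 × 1160 × (13.7/24.07) = 14.47 m³/day.

14.5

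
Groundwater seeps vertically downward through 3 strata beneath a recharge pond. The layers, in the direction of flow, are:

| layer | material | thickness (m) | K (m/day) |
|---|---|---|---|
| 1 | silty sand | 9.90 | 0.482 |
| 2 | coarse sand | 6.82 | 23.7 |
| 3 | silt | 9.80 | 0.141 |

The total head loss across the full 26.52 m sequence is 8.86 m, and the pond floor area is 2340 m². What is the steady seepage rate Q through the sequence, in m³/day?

230

Flow is perpendicular to layering, so the layers act in series and the equivalent K is the thickness-weighted harmonic mean.
Total thickness L = 9.90 + 6.82 + 9.80 = 26.52 m.
Σ(b_i/K_i) = 9.90/0.482 + 6.82/23.7 + 9.80/0.141 = 90.33 d.
K_eq = L / Σ(b_i/K_i) = 26.52 / 90.33 = 0.2936 m/day.
Q = K_eq · A · (Δh/L) = 0.2936 × 2340 × (8.86/26.52) = 229.5 m³/day.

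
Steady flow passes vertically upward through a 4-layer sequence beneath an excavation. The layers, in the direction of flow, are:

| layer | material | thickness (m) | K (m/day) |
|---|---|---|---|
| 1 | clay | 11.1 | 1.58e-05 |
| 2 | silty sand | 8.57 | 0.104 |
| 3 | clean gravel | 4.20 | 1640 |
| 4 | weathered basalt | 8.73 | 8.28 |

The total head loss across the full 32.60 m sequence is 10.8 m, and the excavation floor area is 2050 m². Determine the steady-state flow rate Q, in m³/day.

0.0315

Flow is perpendicular to layering, so the layers act in series and the equivalent K is the thickness-weighted harmonic mean.
Total thickness L = 11.1 + 8.57 + 4.20 + 8.73 = 32.60 m.
Σ(b_i/K_i) = 11.1/1.58e-05 + 8.57/0.104 + 4.20/1640 + 8.73/8.28 = 7.026e+05 d.
K_eq = L / Σ(b_i/K_i) = 32.60 / 7.026e+05 = 4.640e-05 m/day.
Q = K_eq · A · (Δh/L) = 4.640e-05 × 2050 × (10.8/32.60) = 0.03151 m³/day.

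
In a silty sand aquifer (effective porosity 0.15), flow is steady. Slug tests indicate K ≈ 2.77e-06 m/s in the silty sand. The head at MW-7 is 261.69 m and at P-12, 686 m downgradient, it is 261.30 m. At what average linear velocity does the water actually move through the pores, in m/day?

Convert K: 2.77e-06 m/s × 86400 = 0.2393 m/day.
Hydraulic gradient i = (261.69 − 261.30) / 686 = 0.39 / 686 = 0.0005685.
Darcy flux q = K · i = 0.2393 × 0.0005685 = 0.0001361 m/day.
Seepage velocity v = q / n_e = 0.0001361 / 0.15 = 0.0009071 m/day.

0.000907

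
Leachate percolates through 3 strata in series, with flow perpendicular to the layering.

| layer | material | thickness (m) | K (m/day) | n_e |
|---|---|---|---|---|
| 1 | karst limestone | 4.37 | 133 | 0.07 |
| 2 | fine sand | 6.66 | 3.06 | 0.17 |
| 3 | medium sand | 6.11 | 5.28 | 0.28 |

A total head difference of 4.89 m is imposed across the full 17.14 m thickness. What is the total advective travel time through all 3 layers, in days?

With flow normal to the layers, continuity requires the same specific discharge q through every layer.
Σ(b_i/K_i) = 4.37/133 + 6.66/3.06 + 6.11/5.28 = 3.367 d.
q = Δh / Σ(b_i/K_i) = 4.89 / 3.367 = 1.453 m/day.
In each layer the seepage velocity is v_i = q/n_i, so the layer transit time is t_i = b_i·n_i / q:
  layer 1 (karst limestone): t_1 = 4.37 × 0.07 / 1.453 = 0.2106 d
  layer 2 (fine sand): t_2 = 6.66 × 0.17 / 1.453 = 0.7795 d
  layer 3 (medium sand): t_3 = 6.11 × 0.28 / 1.453 = 1.178 d
Total t = Σ t_i = 2.168 days.

2.17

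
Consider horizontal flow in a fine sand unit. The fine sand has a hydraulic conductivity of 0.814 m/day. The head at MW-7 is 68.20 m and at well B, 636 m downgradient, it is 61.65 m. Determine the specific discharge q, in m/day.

0.00838

Hydraulic gradient i = (68.20 − 61.65) / 636 = 6.55 / 636 = 0.01030.
Specific discharge q = K · i = 0.8140 × 0.01030 = 0.008383 m/day.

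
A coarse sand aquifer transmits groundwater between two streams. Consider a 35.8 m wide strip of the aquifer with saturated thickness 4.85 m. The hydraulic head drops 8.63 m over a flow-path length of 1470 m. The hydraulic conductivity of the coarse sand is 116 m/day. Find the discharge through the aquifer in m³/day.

Cross-sectional area A = 35.8 × 4.85 = 173.6 m².
Hydraulic gradient i = Δh / L = 8.63 / 1470 = 0.005871.
Darcy's law: Q = K · A · i = 116.0 × 173.6 × 0.005871 = 118.2 m³/day.

118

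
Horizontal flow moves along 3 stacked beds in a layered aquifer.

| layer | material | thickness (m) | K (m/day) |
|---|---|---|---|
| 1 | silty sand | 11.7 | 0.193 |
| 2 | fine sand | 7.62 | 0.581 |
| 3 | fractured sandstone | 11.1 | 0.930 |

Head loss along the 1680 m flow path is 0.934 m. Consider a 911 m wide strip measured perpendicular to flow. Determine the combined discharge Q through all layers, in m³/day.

Flow is parallel to layering, so each bed carries its own Darcy discharge and the transmissivities add.
Σ(K_i·b_i) = 0.193×11.7 + 0.581×7.62 + 0.930×11.1 = 17.01 m²/day.
Hydraulic gradient i = Δh / L = 0.934 / 1680 = 0.0005560.
Q = Σ(K_i·b_i) · W · i = 17.01 × 911 × 0.0005560 = 8.614 m³/day.

8.61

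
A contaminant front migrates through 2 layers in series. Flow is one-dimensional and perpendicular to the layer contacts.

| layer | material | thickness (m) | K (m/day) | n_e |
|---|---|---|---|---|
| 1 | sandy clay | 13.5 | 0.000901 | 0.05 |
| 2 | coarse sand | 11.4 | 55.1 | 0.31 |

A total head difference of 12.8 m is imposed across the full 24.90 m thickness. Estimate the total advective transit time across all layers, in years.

With flow normal to the layers, continuity requires the same specific discharge q through every layer.
Σ(b_i/K_i) = 13.5/0.000901 + 11.4/55.1 = 14984 d.
q = Δh / Σ(b_i/K_i) = 12.8 / 14984 = 0.0008543 m/day.
In each layer the seepage velocity is v_i = q/n_i, so the layer transit time is t_i = b_i·n_i / q:
  layer 1 (sandy clay): t_1 = 13.5 × 0.05 / 0.0008543 = 790.1 d
  layer 2 (coarse sand): t_2 = 11.4 × 0.31 / 0.0008543 = 4137 d
Total t = Σ t_i = 4927 days = 13.49 years.

13.5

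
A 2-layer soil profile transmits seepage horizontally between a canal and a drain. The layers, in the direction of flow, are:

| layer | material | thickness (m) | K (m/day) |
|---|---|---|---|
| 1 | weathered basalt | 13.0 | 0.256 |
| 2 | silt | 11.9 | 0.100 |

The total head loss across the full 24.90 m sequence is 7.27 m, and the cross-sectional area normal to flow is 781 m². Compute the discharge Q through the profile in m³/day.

Flow is perpendicular to layering, so the layers act in series and the equivalent K is the thickness-weighted harmonic mean.
Total thickness L = 13.0 + 11.9 = 24.90 m.
Σ(b_i/K_i) = 13.0/0.256 + 11.9/0.100 = 169.8 d.
K_eq = L / Σ(b_i/K_i) = 24.90 / 169.8 = 0.1467 m/day.
Q = K_eq · A · (Δh/L) = 0.1467 × 781 × (7.27/24.90) = 33.44 m³/day.

33.4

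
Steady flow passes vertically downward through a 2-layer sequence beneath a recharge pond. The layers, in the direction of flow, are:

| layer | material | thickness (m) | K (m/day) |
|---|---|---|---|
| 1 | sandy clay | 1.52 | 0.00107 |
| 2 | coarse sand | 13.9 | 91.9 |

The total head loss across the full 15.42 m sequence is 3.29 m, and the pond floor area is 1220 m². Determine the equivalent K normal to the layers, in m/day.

0.0109

Flow is perpendicular to layering, so the layers act in series and the equivalent K is the thickness-weighted harmonic mean.
Total thickness L = 1.52 + 13.9 = 15.42 m.
Σ(b_i/K_i) = 1.52/0.00107 + 13.9/91.9 = 1421 d.
K_eq = L / Σ(b_i/K_i) = 15.42 / 1421 = 0.01085 m/day.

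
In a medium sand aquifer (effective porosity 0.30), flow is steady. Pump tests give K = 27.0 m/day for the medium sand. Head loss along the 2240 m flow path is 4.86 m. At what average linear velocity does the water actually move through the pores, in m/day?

0.195

Hydraulic gradient i = Δh / L = 4.86 / 2240 = 0.002170.
Darcy flux q = K · i = 27.00 × 0.002170 = 0.05858 m/day.
Seepage velocity v = q / n_e = 0.05858 / 0.30 = 0.1953 m/day.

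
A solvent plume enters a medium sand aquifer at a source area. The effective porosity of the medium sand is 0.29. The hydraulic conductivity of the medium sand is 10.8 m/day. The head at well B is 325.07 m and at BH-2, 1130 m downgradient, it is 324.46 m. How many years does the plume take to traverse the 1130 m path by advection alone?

Hydraulic gradient i = (325.07 − 324.46) / 1130 = 0.61 / 1130 = 0.0005398.
Darcy flux q = K · i = 10.80 × 0.0005398 = 0.005830 m/day.
Seepage velocity v = q / n_e = 0.005830 / 0.29 = 0.02010 m/day.
Travel time t = L / v = 1130 / 0.02010 = 56208 days = 153.9 years.

154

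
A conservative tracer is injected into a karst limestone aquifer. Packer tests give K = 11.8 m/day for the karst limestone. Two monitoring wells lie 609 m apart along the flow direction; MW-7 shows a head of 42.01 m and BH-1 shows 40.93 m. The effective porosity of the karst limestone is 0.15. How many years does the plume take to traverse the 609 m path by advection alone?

Hydraulic gradient i = (42.01 − 40.93) / 609 = 1.08 / 609 = 0.001773.
Darcy flux q = K · i = 11.80 × 0.001773 = 0.02093 m/day.
Seepage velocity v = q / n_e = 0.02093 / 0.15 = 0.1395 m/day.
Travel time t = L / v = 609 / 0.1395 = 4365 days = 11.95 years.

12.0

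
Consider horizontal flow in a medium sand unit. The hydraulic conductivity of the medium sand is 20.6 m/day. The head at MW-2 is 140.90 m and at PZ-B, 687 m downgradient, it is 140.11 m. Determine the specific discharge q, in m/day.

0.0237

Hydraulic gradient i = (140.90 − 140.11) / 687 = 0.79 / 687 = 0.001150.
Specific discharge q = K · i = 20.60 × 0.001150 = 0.02369 m/day.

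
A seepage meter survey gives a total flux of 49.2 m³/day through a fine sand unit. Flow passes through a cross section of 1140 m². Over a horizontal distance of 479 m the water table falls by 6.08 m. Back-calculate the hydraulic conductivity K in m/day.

Hydraulic gradient i = Δh / L = 6.08 / 479 = 0.01269.
From Q = K·A·i, K = Q / (A·i) = 49.2 / (1140 × 0.01269) = 3.400 m/day.

3.40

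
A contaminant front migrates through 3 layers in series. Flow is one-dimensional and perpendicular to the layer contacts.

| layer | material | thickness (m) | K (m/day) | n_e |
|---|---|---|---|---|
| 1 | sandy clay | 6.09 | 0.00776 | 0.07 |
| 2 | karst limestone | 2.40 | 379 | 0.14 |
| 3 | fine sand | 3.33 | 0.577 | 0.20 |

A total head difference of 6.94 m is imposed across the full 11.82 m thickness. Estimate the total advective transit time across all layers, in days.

163

With flow normal to the layers, continuity requires the same specific discharge q through every layer.
Σ(b_i/K_i) = 6.09/0.00776 + 2.40/379 + 3.33/0.577 = 790.6 d.
q = Δh / Σ(b_i/K_i) = 6.94 / 790.6 = 0.008778 m/day.
In each layer the seepage velocity is v_i = q/n_i, so the layer transit time is t_i = b_i·n_i / q:
  layer 1 (sandy clay): t_1 = 6.09 × 0.07 / 0.008778 = 48.56 d
  layer 2 (karst limestone): t_2 = 2.40 × 0.14 / 0.008778 = 38.28 d
  layer 3 (fine sand): t_3 = 3.33 × 0.20 / 0.008778 = 75.87 d
Total t = Σ t_i = 162.7 days.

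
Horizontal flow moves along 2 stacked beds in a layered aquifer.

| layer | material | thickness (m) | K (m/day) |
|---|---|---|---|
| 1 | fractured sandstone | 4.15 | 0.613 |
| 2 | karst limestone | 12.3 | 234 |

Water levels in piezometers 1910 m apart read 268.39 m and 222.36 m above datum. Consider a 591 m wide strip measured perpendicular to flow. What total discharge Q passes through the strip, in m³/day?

Flow is parallel to layering, so each bed carries its own Darcy discharge and the transmissivities add.
Σ(K_i·b_i) = 0.613×4.15 + 234×12.3 = 2881 m²/day.
Hydraulic gradient i = (268.39 − 222.36) / 1910 = 46.03 / 1910 = 0.02410.
Q = Σ(K_i·b_i) · W · i = 2881 × 591 × 0.02410 = 41030 m³/day.

41000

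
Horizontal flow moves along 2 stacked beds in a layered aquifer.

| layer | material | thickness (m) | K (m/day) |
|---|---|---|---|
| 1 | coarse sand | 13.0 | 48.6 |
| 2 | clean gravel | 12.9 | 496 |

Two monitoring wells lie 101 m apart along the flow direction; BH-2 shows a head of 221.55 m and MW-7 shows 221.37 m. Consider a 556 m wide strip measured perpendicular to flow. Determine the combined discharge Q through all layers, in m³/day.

Flow is parallel to layering, so each bed carries its own Darcy discharge and the transmissivities add.
Σ(K_i·b_i) = 48.6×13.0 + 496×12.9 = 7030 m²/day.
Hydraulic gradient i = (221.55 − 221.37) / 101 = 0.18 / 101 = 0.001782.
Q = Σ(K_i·b_i) · W · i = 7030 × 556 × 0.001782 = 6966 m³/day.

6970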